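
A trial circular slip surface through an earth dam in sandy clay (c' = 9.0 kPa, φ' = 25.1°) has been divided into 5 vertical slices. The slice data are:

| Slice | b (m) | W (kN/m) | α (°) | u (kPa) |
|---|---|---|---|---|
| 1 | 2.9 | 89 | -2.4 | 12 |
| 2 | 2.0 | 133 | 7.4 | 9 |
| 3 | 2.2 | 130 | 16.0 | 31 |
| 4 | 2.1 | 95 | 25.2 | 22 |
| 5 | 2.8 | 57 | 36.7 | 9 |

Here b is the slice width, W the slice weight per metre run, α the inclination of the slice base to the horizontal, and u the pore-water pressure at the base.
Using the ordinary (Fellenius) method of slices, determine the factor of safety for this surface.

FS = 1.97

Ordinary method of slices: FS = Σ[c'·Δl_i + (W_i cosα_i − u_i·Δl_i)·tanφ'] / Σ W_i sinα_i, with Δl_i = b_i / cosα_i.
Slice 1: Δl = 2.9/cos(-2.4°) = 2.903 m; N'_1 = 89·cos(-2.4°) − 12·2.903 = 54.1; c'Δl = 26.12; W sinα = -3.7
Slice 2: Δl = 2.0/cos7.4° = 2.017 m; N'_2 = 133·cos7.4° − 9·2.017 = 113.7; c'Δl = 18.15; W sinα = 17.1
Slice 3: Δl = 2.2/cos16.0° = 2.289 m; N'_3 = 130·cos16.0° − 31·2.289 = 54.0; c'Δl = 20.60; W sinα = 35.8
Slice 4: Δl = 2.1/cos25.2° = 2.321 m; N'_4 = 95·cos25.2° − 22·2.321 = 34.9; c'Δl = 20.89; W sinα = 40.4
Slice 5: Δl = 2.8/cos36.7° = 3.492 m; N'_5 = 57·cos36.7° − 9·3.492 = 14.3; c'Δl = 31.43; W sinα = 34.1
Σc'Δl = 117.2 kN/m; ΣN' = 271.0 kN/m; ΣW sinα = 123.7 kN/m
Resisting = 117.2 + 271.0·tan25.1° = 117.2 + 127.0 = 244.1 kN/m
FS = 244.1 / 123.7 = 1.973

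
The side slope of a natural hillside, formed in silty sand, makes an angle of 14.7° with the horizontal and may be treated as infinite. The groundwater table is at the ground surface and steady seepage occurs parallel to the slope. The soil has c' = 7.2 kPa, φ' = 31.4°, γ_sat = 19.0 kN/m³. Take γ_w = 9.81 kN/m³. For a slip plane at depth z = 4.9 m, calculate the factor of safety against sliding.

FS = 1.44

With seepage parallel to the slope and the water table at the surface, the effective normal stress on the slip plane uses the buoyant unit weight γ' = γ_sat − γ_w while the driving shear stress uses γ_sat:
FS = [c' + γ' z cos²β tanφ'] / [γ_sat z sinβ cosβ]
γ' = 19.0 − 9.81 = 9.19 kN/m³
Numerator = 7.2 + 9.19·4.9·cos²14.7°·tan31.4° = 7.2 + 9.19·4.9·0.9356·0.6104 = 32.917 kPa
Denominator = 19.0·4.9·sin14.7°·cos14.7° = 19.0·4.9·0.2538·0.9673 = 22.852 kPa
FS = 32.917 / 22.852 = 1.440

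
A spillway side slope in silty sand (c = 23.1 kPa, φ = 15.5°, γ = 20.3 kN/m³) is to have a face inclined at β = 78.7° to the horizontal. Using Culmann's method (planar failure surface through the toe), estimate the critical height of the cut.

H_c = 7.83 m

Culmann's analysis gives the critical failure plane at α_cr = (β + φ)/2 = (78.7 + 15.5)/2 = 47.1°, and the critical height
H_c = (4c/γ) · sinβ cosφ / [1 − cos(β − φ)]
    = (4·23.1/20.3) · sin78.7°·cos15.5° / [1 − cos(63.2°)]
    = 4.552 · 0.9806·0.9636 / [1 − 0.4509]
    = 4.552 · 0.9450 / 0.5491
    = 7.83 m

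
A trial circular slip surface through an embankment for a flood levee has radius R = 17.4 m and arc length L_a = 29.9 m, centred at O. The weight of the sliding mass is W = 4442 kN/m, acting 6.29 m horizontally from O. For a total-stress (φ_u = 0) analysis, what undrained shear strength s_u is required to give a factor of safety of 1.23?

s_u = 66.1 kPa

FS = s_u·L_a·R / (W·d), so s_u = FS·W·d / (L_a·R).
s_u = 1.23·4442·6.29 / (29.90·17.4) = 34366.4 / 520.26 = 66.06 kPa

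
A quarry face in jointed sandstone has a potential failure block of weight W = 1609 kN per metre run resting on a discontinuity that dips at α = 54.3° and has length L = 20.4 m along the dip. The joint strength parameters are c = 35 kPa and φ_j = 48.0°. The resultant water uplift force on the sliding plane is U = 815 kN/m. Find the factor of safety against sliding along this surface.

Resolving the block weight along and normal to the plane and applying the Mohr–Coulomb strength on the joint:
N' = W cosα − U = 1609·cos54.3° − 815 = 123.9 kN/m
Driving force T = W sinα = 1609·sin54.3° = 1306.6 kN/m
Resisting force R = c·L + N'·tanφ_j = 35·20.4 + 123.9·tan48.0° = 714.0 + 137.6 = 851.6 kN/m
FS = R / T = 851.6 / 1306.6 = 0.652

FS = 0.65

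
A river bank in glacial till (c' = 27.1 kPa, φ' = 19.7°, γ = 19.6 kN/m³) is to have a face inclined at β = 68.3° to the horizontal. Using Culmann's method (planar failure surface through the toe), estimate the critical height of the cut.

H_c = 14.28 m

Culmann's analysis gives the critical failure plane at α_cr = (β + φ')/2 = (68.3 + 19.7)/2 = 44.0°, and the critical height
H_c = (4c'/γ) · sinβ cosφ' / [1 − cos(β − φ')]
    = (4·27.1/19.6) · sin68.3°·cos19.7° / [1 − cos(48.6°)]
    = 5.531 · 0.9291·0.9415 / [1 − 0.6613]
    = 5.531 · 0.8748 / 0.3387
    = 14.28 m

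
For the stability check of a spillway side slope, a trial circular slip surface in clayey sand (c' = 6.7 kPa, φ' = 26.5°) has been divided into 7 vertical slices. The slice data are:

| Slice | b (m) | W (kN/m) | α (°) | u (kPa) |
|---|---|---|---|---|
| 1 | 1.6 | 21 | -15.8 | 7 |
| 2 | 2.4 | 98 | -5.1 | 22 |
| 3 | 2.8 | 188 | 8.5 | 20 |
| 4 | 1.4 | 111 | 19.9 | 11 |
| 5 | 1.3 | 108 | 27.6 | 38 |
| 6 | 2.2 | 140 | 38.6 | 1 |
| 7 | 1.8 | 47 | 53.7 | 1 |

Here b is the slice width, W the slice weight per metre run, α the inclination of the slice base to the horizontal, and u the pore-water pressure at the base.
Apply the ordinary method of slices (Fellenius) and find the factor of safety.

FS = 1.44

Ordinary method of slices: FS = Σ[c'·Δl_i + (W_i cosα_i − u_i·Δl_i)·tanφ'] / Σ W_i sinα_i, with Δl_i = b_i / cosα_i.
Slice 1: Δl = 1.6/cos(-15.8°) = 1.663 m; N'_1 = 21·cos(-15.8°) − 7·1.663 = 8.6; c'Δl = 11.14; W sinα = -5.7
Slice 2: Δl = 2.4/cos(-5.1°) = 2.410 m; N'_2 = 98·cos(-5.1°) − 22·2.410 = 44.6; c'Δl = 16.14; W sinα = -8.7
Slice 3: Δl = 2.8/cos8.5° = 2.831 m; N'_3 = 188·cos8.5° − 20·2.831 = 129.3; c'Δl = 18.97; W sinα = 27.8
Slice 4: Δl = 1.4/cos19.9° = 1.489 m; N'_4 = 111·cos19.9° − 11·1.489 = 88.0; c'Δl = 9.98; W sinα = 37.8
Slice 5: Δl = 1.3/cos27.6° = 1.467 m; N'_5 = 108·cos27.6° − 38·1.467 = 40.0; c'Δl = 9.83; W sinα = 50.0
Slice 6: Δl = 2.2/cos38.6° = 2.815 m; N'_6 = 140·cos38.6° − 1·2.815 = 106.6; c'Δl = 18.86; W sinα = 87.3
Slice 7: Δl = 1.8/cos53.7° = 3.040 m; N'_7 = 47·cos53.7° − 1·3.040 = 24.8; c'Δl = 20.37; W sinα = 37.9
Σc'Δl = 105.3 kN/m; ΣN' = 441.8 kN/m; ΣW sinα = 226.4 kN/m
Resisting = 105.3 + 441.8·tan26.5° = 105.3 + 220.3 = 325.6 kN/m
FS = 325.6 / 226.4 = 1.438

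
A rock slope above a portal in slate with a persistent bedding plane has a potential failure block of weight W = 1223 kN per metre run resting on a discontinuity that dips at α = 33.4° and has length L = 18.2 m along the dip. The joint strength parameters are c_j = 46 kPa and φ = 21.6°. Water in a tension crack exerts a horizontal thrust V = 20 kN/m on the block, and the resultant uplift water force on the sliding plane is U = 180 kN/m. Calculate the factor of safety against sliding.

FS = 1.69

Resolving the block weight along and normal to the plane and applying the Mohr–Coulomb strength on the joint:
N' = W cosα − U − V sinα = 1223·cos33.4° − 180 − 20·sin33.4° = 830.0 kN/m
Driving force T = W sinα + V cosα = 1223·sin33.4° + 20·cos33.4° = 689.9 kN/m
Resisting force R = c_j·L + N'·tanφ = 46·18.2 + 830.0·tan21.6° = 837.2 + 328.6 = 1165.8 kN/m
FS = R / T = 1165.8 / 689.9 = 1.690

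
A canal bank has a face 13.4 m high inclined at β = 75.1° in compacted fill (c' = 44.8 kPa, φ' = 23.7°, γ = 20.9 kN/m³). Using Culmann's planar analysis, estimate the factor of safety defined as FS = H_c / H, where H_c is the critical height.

FS = 1.51

H_c = (4c'/γ) · sinβ cosφ' / [1 − cos(β − φ')]
    = (4·44.8/20.9) · sin75.1°·cos23.7° / [1 − cos51.4°]
    = 8.574 · 0.8849 / 0.3761 = 20.17 m
FS = H_c / H = 20.17 / 13.4 = 1.505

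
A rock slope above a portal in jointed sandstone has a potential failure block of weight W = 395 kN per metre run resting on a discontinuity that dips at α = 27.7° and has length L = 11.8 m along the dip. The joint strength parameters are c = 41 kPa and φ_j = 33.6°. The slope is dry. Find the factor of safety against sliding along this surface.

FS = 3.90

Resolving the block weight along and normal to the plane and applying the Mohr–Coulomb strength on the joint:
N' = W cosα = 395·cos27.7° = 349.7 kN/m
Driving force T = W sinα = 395·sin27.7° = 183.6 kN/m
Resisting force R = c·L + N'·tanφ_j = 41·11.8 + 349.7·tan33.6° = 483.8 + 232.4 = 716.2 kN/m
FS = R / T = 716.2 / 183.6 = 3.900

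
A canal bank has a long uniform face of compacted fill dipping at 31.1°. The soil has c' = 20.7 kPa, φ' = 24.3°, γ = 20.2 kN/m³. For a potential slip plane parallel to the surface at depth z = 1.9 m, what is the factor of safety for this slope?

For an infinite slope with a slip plane parallel to the surface (no pore pressure): FS = [c' + γz cos²β tanφ'] / [γz sinβ cosβ].
γz = 20.2·1.9 = 38.38 kN/m²
Numerator = 20.7 + 38.38·cos²31.1°·tan24.3° = 20.7 + 38.38·0.7332·0.4515 = 33.406 kPa
Denominator = 38.38·sin31.1°·cos31.1° = 38.38·0.5165·0.8563 = 16.975 kPa
FS = 33.406 / 16.975 = 1.968

FS = 1.97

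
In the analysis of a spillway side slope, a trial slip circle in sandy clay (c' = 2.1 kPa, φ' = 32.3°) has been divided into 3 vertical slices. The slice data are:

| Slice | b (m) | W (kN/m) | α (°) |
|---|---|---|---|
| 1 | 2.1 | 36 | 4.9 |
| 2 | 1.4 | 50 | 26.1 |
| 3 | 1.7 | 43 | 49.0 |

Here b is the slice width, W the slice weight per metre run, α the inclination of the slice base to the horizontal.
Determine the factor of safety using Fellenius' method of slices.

Ordinary method of slices: FS = Σ[c'·Δl_i + (W_i cosα_i)·tanφ'] / Σ W_i sinα_i, with Δl_i = b_i / cosα_i.
Slice 1: Δl = 2.1/cos4.9° = 2.108 m; N'_1 = 36·cos4.9° = 35.9; c'Δl = 4.43; W sinα = 3.1
Slice 2: Δl = 1.4/cos26.1° = 1.559 m; N'_2 = 50·cos26.1° = 44.9; c'Δl = 3.27; W sinα = 22.0
Slice 3: Δl = 1.7/cos49.0° = 2.591 m; N'_3 = 43·cos49.0° = 28.2; c'Δl = 5.44; W sinα = 32.5
Σc'Δl = 13.1 kN/m; ΣN' = 109.0 kN/m; ΣW sinα = 57.5 kN/m
Resisting = 13.1 + 109.0·tan32.3° = 13.1 + 68.9 = 82.0 kN/m
FS = 82.0 / 57.5 = 1.426

FS = 1.43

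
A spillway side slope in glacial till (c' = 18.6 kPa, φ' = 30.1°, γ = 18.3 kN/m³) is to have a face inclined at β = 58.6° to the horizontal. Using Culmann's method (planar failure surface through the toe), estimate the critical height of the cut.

H_c = 24.77 m

Culmann's analysis gives the critical failure plane at α_cr = (β + φ')/2 = (58.6 + 30.1)/2 = 44.4°, and the critical height
H_c = (4c'/γ) · sinβ cosφ' / [1 − cos(β − φ')]
    = (4·18.6/18.3) · sin58.6°·cos30.1° / [1 − cos(28.5°)]
    = 4.066 · 0.8536·0.8652 / [1 − 0.8788]
    = 4.066 · 0.7385 / 0.1212
    = 24.77 m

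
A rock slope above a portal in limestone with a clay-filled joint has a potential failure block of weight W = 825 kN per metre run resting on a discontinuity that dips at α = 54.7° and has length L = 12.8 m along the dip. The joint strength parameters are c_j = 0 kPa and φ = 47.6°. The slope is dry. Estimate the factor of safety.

Resolving the block weight along and normal to the plane and applying the Mohr–Coulomb strength on the joint:
N' = W cosα = 825·cos54.7° = 476.7 kN/m
Driving force T = W sinα = 825·sin54.7° = 673.3 kN/m
Resisting force R = c_j·L + N'·tanφ = 0·12.8 + 476.7·tan47.6° = 0.0 + 522.1 = 522.1 kN/m
FS = R / T = 522.1 / 673.3 = 0.775

FS = 0.78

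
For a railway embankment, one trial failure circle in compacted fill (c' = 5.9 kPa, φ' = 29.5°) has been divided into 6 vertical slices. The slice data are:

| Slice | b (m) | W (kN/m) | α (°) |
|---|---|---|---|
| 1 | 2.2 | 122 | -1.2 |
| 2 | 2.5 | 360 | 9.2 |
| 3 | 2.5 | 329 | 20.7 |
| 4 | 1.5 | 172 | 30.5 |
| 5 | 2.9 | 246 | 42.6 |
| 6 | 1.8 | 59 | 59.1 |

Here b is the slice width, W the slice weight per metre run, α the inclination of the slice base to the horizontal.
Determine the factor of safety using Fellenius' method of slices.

Ordinary method of slices: FS = Σ[c'·Δl_i + (W_i cosα_i)·tanφ'] / Σ W_i sinα_i, with Δl_i = b_i / cosα_i.
Slice 1: Δl = 2.2/cos(-1.2°) = 2.200 m; N'_1 = 122·cos(-1.2°) = 122.0; c'Δl = 12.98; W sinα = -2.6
Slice 2: Δl = 2.5/cos9.2° = 2.533 m; N'_2 = 360·cos9.2° = 355.4; c'Δl = 14.94; W sinα = 57.6
Slice 3: Δl = 2.5/cos20.7° = 2.673 m; N'_3 = 329·cos20.7° = 307.8; c'Δl = 15.77; W sinα = 116.3
Slice 4: Δl = 1.5/cos30.5° = 1.741 m; N'_4 = 172·cos30.5° = 148.2; c'Δl = 10.27; W sinα = 87.3
Slice 5: Δl = 2.9/cos42.6° = 3.940 m; N'_5 = 246·cos42.6° = 181.1; c'Δl = 23.24; W sinα = 166.5
Slice 6: Δl = 1.8/cos59.1° = 3.505 m; N'_6 = 59·cos59.1° = 30.3; c'Δl = 20.68; W sinα = 50.6
Σc'Δl = 97.9 kN/m; ΣN' = 1144.7 kN/m; ΣW sinα = 475.7 kN/m
Resisting = 97.9 + 1144.7·tan29.5° = 97.9 + 647.6 = 745.5 kN/m
FS = 745.5 / 475.7 = 1.567

FS = 1.57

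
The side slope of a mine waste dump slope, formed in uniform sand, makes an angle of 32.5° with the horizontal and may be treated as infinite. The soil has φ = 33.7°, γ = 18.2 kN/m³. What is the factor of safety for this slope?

FS = 1.05

For a dry cohesionless infinite slope the factor of safety is FS = tanφ / tanβ.
FS = tan33.7° / tan32.5° = 0.6669 / 0.6371 = 1.047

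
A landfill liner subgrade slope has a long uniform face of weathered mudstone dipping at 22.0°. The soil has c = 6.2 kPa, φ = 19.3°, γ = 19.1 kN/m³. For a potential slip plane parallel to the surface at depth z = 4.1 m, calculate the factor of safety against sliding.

FS = 1.09

For an infinite slope with a slip plane parallel to the surface (no pore pressure): FS = [c + γz cos²β tanφ] / [γz sinβ cosβ].
γz = 19.1·4.1 = 78.31 kN/m²
Numerator = 6.2 + 78.31·cos²22.0°·tan19.3° = 6.2 + 78.31·0.8597·0.3502 = 29.775 kPa
Denominator = 78.31·sin22.0°·cos22.0° = 78.31·0.3746·0.9272 = 27.199 kPa
FS = 29.775 / 27.199 = 1.095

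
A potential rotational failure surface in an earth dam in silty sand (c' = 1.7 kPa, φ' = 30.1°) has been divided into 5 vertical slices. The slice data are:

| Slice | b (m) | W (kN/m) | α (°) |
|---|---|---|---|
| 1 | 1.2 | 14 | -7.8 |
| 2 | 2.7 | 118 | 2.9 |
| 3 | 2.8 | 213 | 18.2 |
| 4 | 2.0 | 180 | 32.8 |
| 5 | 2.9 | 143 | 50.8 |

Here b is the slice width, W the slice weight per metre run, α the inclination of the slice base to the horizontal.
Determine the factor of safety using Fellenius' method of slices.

FS = 1.28

Ordinary method of slices: FS = Σ[c'·Δl_i + (W_i cosα_i)·tanφ'] / Σ W_i sinα_i, with Δl_i = b_i / cosα_i.
Slice 1: Δl = 1.2/cos(-7.8°) = 1.211 m; N'_1 = 14·cos(-7.8°) = 13.9; c'Δl = 2.06; W sinα = -1.9
Slice 2: Δl = 2.7/cos2.9° = 2.703 m; N'_2 = 118·cos2.9° = 117.8; c'Δl = 4.60; W sinα = 6.0
Slice 3: Δl = 2.8/cos18.2° = 2.947 m; N'_3 = 213·cos18.2° = 202.3; c'Δl = 5.01; W sinα = 66.5
Slice 4: Δl = 2.0/cos32.8° = 2.379 m; N'_4 = 180·cos32.8° = 151.3; c'Δl = 4.04; W sinα = 97.5
Slice 5: Δl = 2.9/cos50.8° = 4.588 m; N'_5 = 143·cos50.8° = 90.4; c'Δl = 7.80; W sinα = 110.8
Σc'Δl = 23.5 kN/m; ΣN' = 575.7 kN/m; ΣW sinα = 278.9 kN/m
Resisting = 23.5 + 575.7·tan30.1° = 23.5 + 333.7 = 357.3 kN/m
FS = 357.3 / 278.9 = 1.281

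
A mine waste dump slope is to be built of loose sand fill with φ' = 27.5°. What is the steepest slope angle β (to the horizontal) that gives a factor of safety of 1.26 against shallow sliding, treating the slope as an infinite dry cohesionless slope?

For an infinite dry cohesionless slope FS = tanφ'/tanβ, so tanβ = tanφ' / FS.
tanβ = tan27.5° / 1.26 = 0.5206 / 1.26 = 0.4131
β = arctan(0.4131) = 22.45°

β = 22.4°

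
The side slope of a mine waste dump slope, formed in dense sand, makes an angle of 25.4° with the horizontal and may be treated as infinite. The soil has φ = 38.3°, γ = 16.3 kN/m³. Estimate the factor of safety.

FS = 1.66

For a dry cohesionless infinite slope the factor of safety is FS = tanφ / tanβ.
FS = tan38.3° / tan25.4° = 0.7898 / 0.4748 = 1.663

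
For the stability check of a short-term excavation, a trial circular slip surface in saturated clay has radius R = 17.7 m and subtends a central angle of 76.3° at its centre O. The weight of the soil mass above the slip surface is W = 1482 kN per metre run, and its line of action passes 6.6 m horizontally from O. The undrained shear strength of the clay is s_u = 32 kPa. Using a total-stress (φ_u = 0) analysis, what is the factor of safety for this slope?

Taking moments about the centre O, the resisting moment is provided by the undrained shear strength acting along the arc:
Arc length L_a = R·θ = 17.7·(76.3°·π/180) = 17.7·1.3317 = 23.57 m
M_R = s_u·L_a·R = 32·23.57·17.7 = 13350.5 kN·m/m
M_D = W·d = 1482·6.6 = 9781.2 kN·m/m
FS = M_R / M_D = 13350.5 / 9781.2 = 1.365

FS = 1.36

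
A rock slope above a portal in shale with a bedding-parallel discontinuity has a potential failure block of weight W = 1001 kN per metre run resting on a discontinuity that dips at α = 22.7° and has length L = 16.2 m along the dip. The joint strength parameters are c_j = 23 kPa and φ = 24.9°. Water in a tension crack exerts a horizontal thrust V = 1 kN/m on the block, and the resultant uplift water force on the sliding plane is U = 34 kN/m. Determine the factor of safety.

FS = 2.03

Resolving the block weight along and normal to the plane and applying the Mohr–Coulomb strength on the joint:
N' = W cosα − U − V sinα = 1001·cos22.7° − 34 − 1·sin22.7° = 889.1 kN/m
Driving force T = W sinα + V cosα = 1001·sin22.7° + 1·cos22.7° = 387.2 kN/m
Resisting force R = c_j·L + N'·tanφ = 23·16.2 + 889.1·tan24.9° = 372.6 + 412.7 = 785.3 kN/m
FS = R / T = 785.3 / 387.2 = 2.028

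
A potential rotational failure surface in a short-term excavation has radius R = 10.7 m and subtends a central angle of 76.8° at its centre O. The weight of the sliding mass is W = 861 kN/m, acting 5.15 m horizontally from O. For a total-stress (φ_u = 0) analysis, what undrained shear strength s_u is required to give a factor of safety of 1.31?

s_u = 37.9 kPa

FS = s_u·L_a·R / (W·d), so s_u = FS·W·d / (L_a·R).
Arc length L_a = R·θ = 10.7·(76.8°·π/180) = 10.7·1.3404 = 14.34 m
s_u = 1.31·861·5.15 / (14.34·10.7) = 5808.7 / 153.46 = 37.85 kPa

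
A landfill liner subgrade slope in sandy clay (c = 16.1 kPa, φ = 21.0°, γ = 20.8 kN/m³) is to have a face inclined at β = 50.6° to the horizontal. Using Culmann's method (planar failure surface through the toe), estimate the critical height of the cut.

Culmann's analysis gives the critical failure plane at α_cr = (β + φ)/2 = (50.6 + 21.0)/2 = 35.8°, and the critical height
H_c = (4c/γ) · sinβ cosφ / [1 − cos(β − φ)]
    = (4·16.1/20.8) · sin50.6°·cos21.0° / [1 − cos(29.6°)]
    = 3.096 · 0.7727·0.9336 / [1 − 0.8695]
    = 3.096 · 0.7214 / 0.1305
    = 17.11 m

H_c = 17.11 m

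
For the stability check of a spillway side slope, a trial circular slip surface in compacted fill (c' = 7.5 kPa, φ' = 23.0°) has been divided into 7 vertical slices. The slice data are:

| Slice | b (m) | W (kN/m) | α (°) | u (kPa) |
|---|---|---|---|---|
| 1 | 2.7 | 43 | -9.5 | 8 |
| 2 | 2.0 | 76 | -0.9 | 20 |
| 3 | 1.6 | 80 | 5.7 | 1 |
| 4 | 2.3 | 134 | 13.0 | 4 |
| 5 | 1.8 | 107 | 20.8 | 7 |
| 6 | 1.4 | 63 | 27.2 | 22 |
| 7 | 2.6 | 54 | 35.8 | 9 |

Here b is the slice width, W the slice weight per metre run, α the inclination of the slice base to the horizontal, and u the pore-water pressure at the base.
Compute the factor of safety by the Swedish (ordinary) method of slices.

Ordinary method of slices: FS = Σ[c'·Δl_i + (W_i cosα_i − u_i·Δl_i)·tanφ'] / Σ W_i sinα_i, with Δl_i = b_i / cosα_i.
Slice 1: Δl = 2.7/cos(-9.5°) = 2.738 m; N'_1 = 43·cos(-9.5°) − 8·2.738 = 20.5; c'Δl = 20.53; W sinα = -7.1
Slice 2: Δl = 2.0/cos(-0.9°) = 2.000 m; N'_2 = 76·cos(-0.9°) − 20·2.000 = 36.0; c'Δl = 15.00; W sinα = -1.2
Slice 3: Δl = 1.6/cos5.7° = 1.608 m; N'_3 = 80·cos5.7° − 1·1.608 = 78.0; c'Δl = 12.06; W sinα = 7.9
Slice 4: Δl = 2.3/cos13.0° = 2.360 m; N'_4 = 134·cos13.0° − 4·2.360 = 121.1; c'Δl = 17.70; W sinα = 30.1
Slice 5: Δl = 1.8/cos20.8° = 1.925 m; N'_5 = 107·cos20.8° − 7·1.925 = 86.5; c'Δl = 14.44; W sinα = 38.0
Slice 6: Δl = 1.4/cos27.2° = 1.574 m; N'_6 = 63·cos27.2° − 22·1.574 = 21.4; c'Δl = 11.81; W sinα = 28.8
Slice 7: Δl = 2.6/cos35.8° = 3.206 m; N'_7 = 54·cos35.8° − 9·3.206 = 14.9; c'Δl = 24.04; W sinα = 31.6
Σc'Δl = 115.6 kN/m; ΣN' = 378.5 kN/m; ΣW sinα = 128.2 kN/m
Resisting = 115.6 + 378.5·tan23.0° = 115.6 + 160.7 = 276.3 kN/m
FS = 276.3 / 128.2 = 2.155

FS = 2.16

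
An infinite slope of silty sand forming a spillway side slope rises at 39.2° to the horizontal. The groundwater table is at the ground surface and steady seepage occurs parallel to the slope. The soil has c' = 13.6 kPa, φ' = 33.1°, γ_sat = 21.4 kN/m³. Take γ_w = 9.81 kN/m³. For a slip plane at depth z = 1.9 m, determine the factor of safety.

With seepage parallel to the slope and the water table at the surface, the effective normal stress on the slip plane uses the buoyant unit weight γ' = γ_sat − γ_w while the driving shear stress uses γ_sat:
FS = [c' + γ' z cos²β tanφ'] / [γ_sat z sinβ cosβ]
γ' = 21.4 − 9.81 = 11.59 kN/m³
Numerator = 13.6 + 11.59·1.9·cos²39.2°·tan33.1° = 13.6 + 11.59·1.9·0.6005·0.6519 = 22.221 kPa
Denominator = 21.4·1.9·sin39.2°·cos39.2° = 21.4·1.9·0.6320·0.7749 = 19.915 kPa
FS = 22.221 / 19.915 = 1.116

FS = 1.12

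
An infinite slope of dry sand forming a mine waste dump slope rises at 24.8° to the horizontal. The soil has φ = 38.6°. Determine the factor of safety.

For a dry cohesionless infinite slope the factor of safety is FS = tanφ / tanβ.
FS = tan38.6° / tan24.8° = 0.7983 / 0.4621 = 1.728

FS = 1.73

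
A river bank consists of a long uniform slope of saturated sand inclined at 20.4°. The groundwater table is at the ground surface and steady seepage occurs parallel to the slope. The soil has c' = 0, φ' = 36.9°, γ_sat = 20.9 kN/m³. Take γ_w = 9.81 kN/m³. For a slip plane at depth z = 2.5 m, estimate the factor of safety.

With seepage parallel to the slope and the water table at the surface, the effective normal stress on the slip plane uses the buoyant unit weight γ' = γ_sat − γ_w while the driving shear stress uses γ_sat:
FS = [c' + γ' z cos²β tanφ'] / [γ_sat z sinβ cosβ]
(For c' = 0 this reduces to FS = (γ'/γ_sat)·tanφ'/tanβ.)
γ' = 20.9 − 9.81 = 11.09 kN/m³
Numerator = 0.0 + 11.09·2.5·cos²20.4°·tan36.9° = 0.0 + 11.09·2.5·0.8785·0.7508 = 18.287 kPa
Denominator = 20.9·2.5·sin20.4°·cos20.4° = 20.9·2.5·0.3486·0.9373 = 17.071 kPa
FS = 18.287 / 17.071 = 1.071

FS = 1.07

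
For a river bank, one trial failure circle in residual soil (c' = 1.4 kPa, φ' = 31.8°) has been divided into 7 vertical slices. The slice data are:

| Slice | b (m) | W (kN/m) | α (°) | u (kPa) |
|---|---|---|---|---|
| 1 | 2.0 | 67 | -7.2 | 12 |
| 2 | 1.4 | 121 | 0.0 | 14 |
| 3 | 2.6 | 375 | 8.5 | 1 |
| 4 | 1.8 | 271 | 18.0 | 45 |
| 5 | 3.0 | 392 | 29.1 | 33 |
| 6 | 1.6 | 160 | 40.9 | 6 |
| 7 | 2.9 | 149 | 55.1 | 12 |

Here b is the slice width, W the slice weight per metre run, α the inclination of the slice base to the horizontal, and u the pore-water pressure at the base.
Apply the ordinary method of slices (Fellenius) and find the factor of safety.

Ordinary method of slices: FS = Σ[c'·Δl_i + (W_i cosα_i − u_i·Δl_i)·tanφ'] / Σ W_i sinα_i, with Δl_i = b_i / cosα_i.
Slice 1: Δl = 2.0/cos(-7.2°) = 2.016 m; N'_1 = 67·cos(-7.2°) − 12·2.016 = 42.3; c'Δl = 2.82; W sinα = -8.4
Slice 2: Δl = 1.4/cos0.0° = 1.400 m; N'_2 = 121·cos0.0° − 14·1.400 = 101.4; c'Δl = 1.96; W sinα = 0.0
Slice 3: Δl = 2.6/cos8.5° = 2.629 m; N'_3 = 375·cos8.5° − 1·2.629 = 368.3; c'Δl = 3.68; W sinα = 55.4
Slice 4: Δl = 1.8/cos18.0° = 1.893 m; N'_4 = 271·cos18.0° − 45·1.893 = 172.6; c'Δl = 2.65; W sinα = 83.7
Slice 5: Δl = 3.0/cos29.1° = 3.433 m; N'_5 = 392·cos29.1° − 33·3.433 = 229.2; c'Δl = 4.81; W sinα = 190.6
Slice 6: Δl = 1.6/cos40.9° = 2.117 m; N'_6 = 160·cos40.9° − 6·2.117 = 108.2; c'Δl = 2.96; W sinα = 104.8
Slice 7: Δl = 2.9/cos55.1° = 5.069 m; N'_7 = 149·cos55.1° − 12·5.069 = 24.4; c'Δl = 7.10; W sinα = 122.2
Σc'Δl = 26.0 kN/m; ΣN' = 1046.4 kN/m; ΣW sinα = 548.4 kN/m
Resisting = 26.0 + 1046.4·tan31.8° = 26.0 + 648.8 = 674.8 kN/m
FS = 674.8 / 548.4 = 1.230

FS = 1.23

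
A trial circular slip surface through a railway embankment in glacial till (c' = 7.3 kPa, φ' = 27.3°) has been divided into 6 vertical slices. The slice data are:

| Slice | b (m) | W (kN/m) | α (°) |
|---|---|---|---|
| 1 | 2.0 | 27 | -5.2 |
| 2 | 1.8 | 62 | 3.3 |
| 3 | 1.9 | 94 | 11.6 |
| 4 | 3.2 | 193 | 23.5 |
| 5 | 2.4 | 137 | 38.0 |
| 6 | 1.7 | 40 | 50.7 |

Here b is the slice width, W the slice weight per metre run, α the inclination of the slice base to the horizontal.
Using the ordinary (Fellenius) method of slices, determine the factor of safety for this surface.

FS = 1.71

Ordinary method of slices: FS = Σ[c'·Δl_i + (W_i cosα_i)·tanφ'] / Σ W_i sinα_i, with Δl_i = b_i / cosα_i.
Slice 1: Δl = 2.0/cos(-5.2°) = 2.008 m; N'_1 = 27·cos(-5.2°) = 26.9; c'Δl = 14.66; W sinα = -2.4
Slice 2: Δl = 1.8/cos3.3° = 1.803 m; N'_2 = 62·cos3.3° = 61.9; c'Δl = 13.16; W sinα = 3.6
Slice 3: Δl = 1.9/cos11.6° = 1.940 m; N'_3 = 94·cos11.6° = 92.1; c'Δl = 14.16; W sinα = 18.9
Slice 4: Δl = 3.2/cos23.5° = 3.489 m; N'_4 = 193·cos23.5° = 177.0; c'Δl = 25.47; W sinα = 77.0
Slice 5: Δl = 2.4/cos38.0° = 3.046 m; N'_5 = 137·cos38.0° = 108.0; c'Δl = 22.23; W sinα = 84.3
Slice 6: Δl = 1.7/cos50.7° = 2.684 m; N'_6 = 40·cos50.7° = 25.3; c'Δl = 19.59; W sinα = 31.0
Σc'Δl = 109.3 kN/m; ΣN' = 491.2 kN/m; ΣW sinα = 212.3 kN/m
Resisting = 109.3 + 491.2·tan27.3° = 109.3 + 253.5 = 362.8 kN/m
FS = 362.8 / 212.3 = 1.709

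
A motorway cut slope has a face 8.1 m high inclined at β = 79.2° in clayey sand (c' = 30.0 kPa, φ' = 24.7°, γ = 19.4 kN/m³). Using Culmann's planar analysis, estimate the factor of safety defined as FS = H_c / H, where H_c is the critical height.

FS = 1.63

H_c = (4c'/γ) · sinβ cosφ' / [1 − cos(β − φ')]
    = (4·30.0/19.4) · sin79.2°·cos24.7° / [1 − cos54.5°]
    = 6.186 · 0.8924 / 0.4193 = 13.17 m
FS = H_c / H = 13.17 / 8.1 = 1.625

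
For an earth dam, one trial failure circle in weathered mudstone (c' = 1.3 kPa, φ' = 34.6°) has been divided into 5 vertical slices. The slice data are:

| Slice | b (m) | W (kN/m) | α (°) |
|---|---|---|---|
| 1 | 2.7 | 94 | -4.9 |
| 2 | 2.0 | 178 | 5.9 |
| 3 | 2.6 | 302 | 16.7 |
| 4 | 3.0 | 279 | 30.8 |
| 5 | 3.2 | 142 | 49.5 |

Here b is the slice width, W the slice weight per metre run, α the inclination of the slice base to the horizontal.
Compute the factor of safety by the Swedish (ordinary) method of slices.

Ordinary method of slices: FS = Σ[c'·Δl_i + (W_i cosα_i)·tanφ'] / Σ W_i sinα_i, with Δl_i = b_i / cosα_i.
Slice 1: Δl = 2.7/cos(-4.9°) = 2.710 m; N'_1 = 94·cos(-4.9°) = 93.7; c'Δl = 3.52; W sinα = -8.0
Slice 2: Δl = 2.0/cos5.9° = 2.011 m; N'_2 = 178·cos5.9° = 177.1; c'Δl = 2.61; W sinα = 18.3
Slice 3: Δl = 2.6/cos16.7° = 2.714 m; N'_3 = 302·cos16.7° = 289.3; c'Δl = 3.53; W sinα = 86.8
Slice 4: Δl = 3.0/cos30.8° = 3.493 m; N'_4 = 279·cos30.8° = 239.6; c'Δl = 4.54; W sinα = 142.9
Slice 5: Δl = 3.2/cos49.5° = 4.927 m; N'_5 = 142·cos49.5° = 92.2; c'Δl = 6.41; W sinα = 108.0
Σc'Δl = 20.6 kN/m; ΣN' = 891.8 kN/m; ΣW sinα = 347.9 kN/m
Resisting = 20.6 + 891.8·tan34.6° = 20.6 + 615.2 = 635.9 kN/m
FS = 635.9 / 347.9 = 1.828

FS = 1.83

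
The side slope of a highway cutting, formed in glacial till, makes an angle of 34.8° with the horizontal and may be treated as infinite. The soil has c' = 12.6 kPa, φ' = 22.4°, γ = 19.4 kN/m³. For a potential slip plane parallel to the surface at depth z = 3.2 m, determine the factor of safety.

For an infinite slope with a slip plane parallel to the surface (no pore pressure): FS = [c' + γz cos²β tanφ'] / [γz sinβ cosβ].
γz = 19.4·3.2 = 62.08 kN/m²
Numerator = 12.6 + 62.08·cos²34.8°·tan22.4° = 12.6 + 62.08·0.6743·0.4122 = 29.853 kPa
Denominator = 62.08·sin34.8°·cos34.8° = 62.08·0.5707·0.8211 = 29.093 kPa
FS = 29.853 / 29.093 = 1.026

FS = 1.03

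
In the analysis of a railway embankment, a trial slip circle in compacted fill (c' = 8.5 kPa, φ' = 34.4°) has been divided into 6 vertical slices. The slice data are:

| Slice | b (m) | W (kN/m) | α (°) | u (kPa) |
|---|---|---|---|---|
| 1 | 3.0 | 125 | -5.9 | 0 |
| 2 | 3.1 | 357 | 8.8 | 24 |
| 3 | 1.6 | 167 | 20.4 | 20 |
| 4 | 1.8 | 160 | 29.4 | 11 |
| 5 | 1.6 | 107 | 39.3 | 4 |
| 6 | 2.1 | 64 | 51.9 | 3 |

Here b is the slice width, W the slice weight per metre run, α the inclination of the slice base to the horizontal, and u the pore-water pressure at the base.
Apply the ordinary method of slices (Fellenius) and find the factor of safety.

Ordinary method of slices: FS = Σ[c'·Δl_i + (W_i cosα_i − u_i·Δl_i)·tanφ'] / Σ W_i sinα_i, with Δl_i = b_i / cosα_i.
Slice 1: Δl = 3.0/cos(-5.9°) = 3.016 m; N'_1 = 125·cos(-5.9°) − 0·3.016 = 124.3; c'Δl = 25.64; W sinα = -12.8
Slice 2: Δl = 3.1/cos8.8° = 3.137 m; N'_2 = 357·cos8.8° − 24·3.137 = 277.5; c'Δl = 26.66; W sinα = 54.6
Slice 3: Δl = 1.6/cos20.4° = 1.707 m; N'_3 = 167·cos20.4° − 20·1.707 = 122.4; c'Δl = 14.51; W sinα = 58.2
Slice 4: Δl = 1.8/cos29.4° = 2.066 m; N'_4 = 160·cos29.4° − 11·2.066 = 116.7; c'Δl = 17.56; W sinα = 78.5
Slice 5: Δl = 1.6/cos39.3° = 2.068 m; N'_5 = 107·cos39.3° − 4·2.068 = 74.5; c'Δl = 17.57; W sinα = 67.8
Slice 6: Δl = 2.1/cos51.9° = 3.403 m; N'_6 = 64·cos51.9° − 3·3.403 = 29.3; c'Δl = 28.93; W sinα = 50.4
Σc'Δl = 130.9 kN/m; ΣN' = 744.7 kN/m; ΣW sinα = 296.7 kN/m
Resisting = 130.9 + 744.7·tan34.4° = 130.9 + 509.9 = 640.8 kN/m
FS = 640.8 / 296.7 = 2.160

FS = 2.16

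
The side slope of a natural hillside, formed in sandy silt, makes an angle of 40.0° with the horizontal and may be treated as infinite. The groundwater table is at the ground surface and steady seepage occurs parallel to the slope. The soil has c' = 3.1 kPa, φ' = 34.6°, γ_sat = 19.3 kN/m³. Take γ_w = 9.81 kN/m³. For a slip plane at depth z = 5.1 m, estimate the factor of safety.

FS = 0.47

With seepage parallel to the slope and the water table at the surface, the effective normal stress on the slip plane uses the buoyant unit weight γ' = γ_sat − γ_w while the driving shear stress uses γ_sat:
FS = [c' + γ' z cos²β tanφ'] / [γ_sat z sinβ cosβ]
γ' = 19.3 − 9.81 = 9.49 kN/m³
Numerator = 3.1 + 9.49·5.1·cos²40.0°·tan34.6° = 3.1 + 9.49·5.1·0.5868·0.6899 = 22.693 kPa
Denominator = 19.3·5.1·sin40.0°·cos40.0° = 19.3·5.1·0.6428·0.7660 = 48.467 kPa
FS = 22.693 / 48.467 = 0.468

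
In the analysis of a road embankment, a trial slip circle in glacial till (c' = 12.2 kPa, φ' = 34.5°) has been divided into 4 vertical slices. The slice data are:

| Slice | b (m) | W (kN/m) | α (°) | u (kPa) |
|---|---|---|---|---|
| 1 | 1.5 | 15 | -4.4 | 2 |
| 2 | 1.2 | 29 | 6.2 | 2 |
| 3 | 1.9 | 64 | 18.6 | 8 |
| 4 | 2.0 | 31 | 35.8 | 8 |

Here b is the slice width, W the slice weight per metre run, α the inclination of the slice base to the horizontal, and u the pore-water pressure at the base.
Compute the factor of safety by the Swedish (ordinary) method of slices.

Ordinary method of slices: FS = Σ[c'·Δl_i + (W_i cosα_i − u_i·Δl_i)·tanφ'] / Σ W_i sinα_i, with Δl_i = b_i / cosα_i.
Slice 1: Δl = 1.5/cos(-4.4°) = 1.504 m; N'_1 = 15·cos(-4.4°) − 2·1.504 = 11.9; c'Δl = 18.35; W sinα = -1.2
Slice 2: Δl = 1.2/cos6.2° = 1.207 m; N'_2 = 29·cos6.2° − 2·1.207 = 26.4; c'Δl = 14.73; W sinα = 3.1
Slice 3: Δl = 1.9/cos18.6° = 2.005 m; N'_3 = 64·cos18.6° − 8·2.005 = 44.6; c'Δl = 24.46; W sinα = 20.4
Slice 4: Δl = 2.0/cos35.8° = 2.466 m; N'_4 = 31·cos35.8° − 8·2.466 = 5.4; c'Δl = 30.08; W sinα = 18.1
Σc'Δl = 87.6 kN/m; ΣN' = 88.4 kN/m; ΣW sinα = 40.5 kN/m
Resisting = 87.6 + 88.4·tan34.5° = 87.6 + 60.8 = 148.4 kN/m
FS = 148.4 / 40.5 = 3.661

FS = 3.66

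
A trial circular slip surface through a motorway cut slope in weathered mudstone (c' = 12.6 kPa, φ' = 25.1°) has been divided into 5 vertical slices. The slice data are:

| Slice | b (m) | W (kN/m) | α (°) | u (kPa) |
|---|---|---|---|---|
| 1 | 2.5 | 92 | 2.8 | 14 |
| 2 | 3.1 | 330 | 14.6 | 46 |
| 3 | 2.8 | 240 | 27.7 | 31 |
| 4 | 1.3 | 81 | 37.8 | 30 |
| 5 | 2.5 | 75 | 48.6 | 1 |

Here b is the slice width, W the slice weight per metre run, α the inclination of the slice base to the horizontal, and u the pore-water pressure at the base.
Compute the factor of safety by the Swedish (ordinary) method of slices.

FS = 1.21

Ordinary method of slices: FS = Σ[c'·Δl_i + (W_i cosα_i − u_i·Δl_i)·tanφ'] / Σ W_i sinα_i, with Δl_i = b_i / cosα_i.
Slice 1: Δl = 2.5/cos2.8° = 2.503 m; N'_1 = 92·cos2.8° − 14·2.503 = 56.8; c'Δl = 31.54; W sinα = 4.5
Slice 2: Δl = 3.1/cos14.6° = 3.203 m; N'_2 = 330·cos14.6° − 46·3.203 = 172.0; c'Δl = 40.36; W sinα = 83.2
Slice 3: Δl = 2.8/cos27.7° = 3.162 m; N'_3 = 240·cos27.7° − 31·3.162 = 114.5; c'Δl = 39.85; W sinα = 111.6
Slice 4: Δl = 1.3/cos37.8° = 1.645 m; N'_4 = 81·cos37.8° − 30·1.645 = 14.6; c'Δl = 20.73; W sinα = 49.6
Slice 5: Δl = 2.5/cos48.6° = 3.780 m; N'_5 = 75·cos48.6° − 1·3.780 = 45.8; c'Δl = 47.63; W sinα = 56.3
Σc'Δl = 180.1 kN/m; ΣN' = 403.8 kN/m; ΣW sinα = 305.1 kN/m
Resisting = 180.1 + 403.8·tan25.1° = 180.1 + 189.1 = 369.2 kN/m
FS = 369.2 / 305.1 = 1.210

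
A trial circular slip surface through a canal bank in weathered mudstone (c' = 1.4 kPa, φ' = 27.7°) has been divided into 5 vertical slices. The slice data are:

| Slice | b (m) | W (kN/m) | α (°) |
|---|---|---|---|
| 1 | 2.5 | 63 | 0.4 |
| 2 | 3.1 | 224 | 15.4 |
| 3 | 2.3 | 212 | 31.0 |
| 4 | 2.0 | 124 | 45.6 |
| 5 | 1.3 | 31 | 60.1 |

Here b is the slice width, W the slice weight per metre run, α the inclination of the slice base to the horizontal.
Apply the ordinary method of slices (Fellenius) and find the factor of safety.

Ordinary method of slices: FS = Σ[c'·Δl_i + (W_i cosα_i)·tanφ'] / Σ W_i sinα_i, with Δl_i = b_i / cosα_i.
Slice 1: Δl = 2.5/cos0.4° = 2.500 m; N'_1 = 63·cos0.4° = 63.0; c'Δl = 3.50; W sinα = 0.4
Slice 2: Δl = 3.1/cos15.4° = 3.215 m; N'_2 = 224·cos15.4° = 216.0; c'Δl = 4.50; W sinα = 59.5
Slice 3: Δl = 2.3/cos31.0° = 2.683 m; N'_3 = 212·cos31.0° = 181.7; c'Δl = 3.76; W sinα = 109.2
Slice 4: Δl = 2.0/cos45.6° = 2.859 m; N'_4 = 124·cos45.6° = 86.8; c'Δl = 4.00; W sinα = 88.6
Slice 5: Δl = 1.3/cos60.1° = 2.608 m; N'_5 = 31·cos60.1° = 15.5; c'Δl = 3.65; W sinα = 26.9
Σc'Δl = 19.4 kN/m; ΣN' = 562.9 kN/m; ΣW sinα = 284.6 kN/m
Resisting = 19.4 + 562.9·tan27.7° = 19.4 + 295.5 = 314.9 kN/m
FS = 314.9 / 284.6 = 1.107

FS = 1.11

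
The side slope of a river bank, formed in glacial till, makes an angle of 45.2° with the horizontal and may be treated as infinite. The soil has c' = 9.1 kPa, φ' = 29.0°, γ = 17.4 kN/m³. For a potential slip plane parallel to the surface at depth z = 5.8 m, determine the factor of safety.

For an infinite slope with a slip plane parallel to the surface (no pore pressure): FS = [c' + γz cos²β tanφ'] / [γz sinβ cosβ].
γz = 17.4·5.8 = 100.92 kN/m²
Numerator = 9.1 + 100.92·cos²45.2°·tan29.0° = 9.1 + 100.92·0.4965·0.5543 = 36.875 kPa
Denominator = 100.92·sin45.2°·cos45.2° = 100.92·0.7096·0.7046 = 50.459 kPa
FS = 36.875 / 50.459 = 0.731

FS = 0.73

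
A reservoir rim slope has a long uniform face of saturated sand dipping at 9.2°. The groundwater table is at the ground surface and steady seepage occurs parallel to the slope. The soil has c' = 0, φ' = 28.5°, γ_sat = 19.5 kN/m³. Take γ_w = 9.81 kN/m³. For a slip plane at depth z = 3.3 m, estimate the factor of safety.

With seepage parallel to the slope and the water table at the surface, the effective normal stress on the slip plane uses the buoyant unit weight γ' = γ_sat − γ_w while the driving shear stress uses γ_sat:
FS = [c' + γ' z cos²β tanφ'] / [γ_sat z sinβ cosβ]
(For c' = 0 this reduces to FS = (γ'/γ_sat)·tanφ'/tanβ.)
γ' = 19.5 − 9.81 = 9.69 kN/m³
Numerator = 0.0 + 9.69·3.3·cos²9.2°·tan28.5° = 0.0 + 9.69·3.3·0.9744·0.5430 = 16.918 kPa
Denominator = 19.5·3.3·sin9.2°·cos9.2° = 19.5·3.3·0.1599·0.9871 = 10.156 kPa
FS = 16.918 / 10.156 = 1.666

FS = 1.67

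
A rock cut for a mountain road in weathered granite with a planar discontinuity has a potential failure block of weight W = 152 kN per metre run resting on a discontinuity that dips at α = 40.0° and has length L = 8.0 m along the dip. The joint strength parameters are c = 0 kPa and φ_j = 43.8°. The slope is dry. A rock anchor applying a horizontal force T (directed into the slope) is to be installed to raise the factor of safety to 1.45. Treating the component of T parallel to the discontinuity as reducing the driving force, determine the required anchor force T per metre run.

T = 17 kN/m

Resolving forces along and normal to the sliding plane, with the horizontal anchor force T adding T·sinα to the effective normal force and T·cosα acting up the plane against the driving force:
FS = [cL + (W cosα + T sinα) tanφ_j] / [W sinα − T cosα]
Without the anchor: N' = 116.4 kN/m, driving T_d = 97.7 kN/m, resisting R = 0·8.0 + 116.4·tan43.8° = 111.7 kN/m, FS = 1.14.
Setting FS = 1.45 and solving for T:
1.45·(97.7 − T cos40.0°) = 111.7 + T sin40.0°·tan43.8°
T·(sin40.0°·tan43.8° + 1.45·cos40.0°) = 1.45·97.7 − 111.7
T·(0.6428·0.9590 + 1.45·0.7660) = 141.7 − 111.7 = 30.0
T·1.7272 = 30.0
T = 17.4 kN/m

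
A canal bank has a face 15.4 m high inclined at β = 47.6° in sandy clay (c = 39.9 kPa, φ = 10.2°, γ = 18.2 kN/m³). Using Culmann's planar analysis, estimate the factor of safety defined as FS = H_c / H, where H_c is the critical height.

FS = 2.01

H_c = (4c/γ) · sinβ cosφ / [1 − cos(β − φ)]
    = (4·39.9/18.2) · sin47.6°·cos10.2° / [1 − cos37.4°]
    = 8.769 · 0.7268 / 0.2056 = 31.00 m
FS = H_c / H = 31.00 / 15.4 = 2.013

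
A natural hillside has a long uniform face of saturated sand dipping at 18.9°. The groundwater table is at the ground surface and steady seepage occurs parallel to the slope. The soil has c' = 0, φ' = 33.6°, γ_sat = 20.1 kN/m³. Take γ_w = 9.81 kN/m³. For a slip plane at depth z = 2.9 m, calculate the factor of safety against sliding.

With seepage parallel to the slope and the water table at the surface, the effective normal stress on the slip plane uses the buoyant unit weight γ' = γ_sat − γ_w while the driving shear stress uses γ_sat:
FS = [c' + γ' z cos²β tanφ'] / [γ_sat z sinβ cosβ]
(For c' = 0 this reduces to FS = (γ'/γ_sat)·tanφ'/tanβ.)
γ' = 20.1 − 9.81 = 10.29 kN/m³
Numerator = 0.0 + 10.29·2.9·cos²18.9°·tan33.6° = 0.0 + 10.29·2.9·0.8951·0.6644 = 17.746 kPa
Denominator = 20.1·2.9·sin18.9°·cos18.9° = 20.1·2.9·0.3239·0.9461 = 17.863 kPa
FS = 17.746 / 17.863 = 0.993

FS = 0.99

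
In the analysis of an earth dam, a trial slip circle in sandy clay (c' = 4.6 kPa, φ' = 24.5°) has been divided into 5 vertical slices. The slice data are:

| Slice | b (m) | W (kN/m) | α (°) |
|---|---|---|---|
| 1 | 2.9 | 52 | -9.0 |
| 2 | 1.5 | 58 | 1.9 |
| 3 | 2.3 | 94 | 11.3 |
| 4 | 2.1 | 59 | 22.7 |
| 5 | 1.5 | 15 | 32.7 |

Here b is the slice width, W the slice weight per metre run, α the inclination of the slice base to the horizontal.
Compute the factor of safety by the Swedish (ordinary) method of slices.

FS = 4.00

Ordinary method of slices: FS = Σ[c'·Δl_i + (W_i cosα_i)·tanφ'] / Σ W_i sinα_i, with Δl_i = b_i / cosα_i.
Slice 1: Δl = 2.9/cos(-9.0°) = 2.936 m; N'_1 = 52·cos(-9.0°) = 51.4; c'Δl = 13.51; W sinα = -8.1
Slice 2: Δl = 1.5/cos1.9° = 1.501 m; N'_2 = 58·cos1.9° = 58.0; c'Δl = 6.90; W sinα = 1.9
Slice 3: Δl = 2.3/cos11.3° = 2.345 m; N'_3 = 94·cos11.3° = 92.2; c'Δl = 10.79; W sinα = 18.4
Slice 4: Δl = 2.1/cos22.7° = 2.276 m; N'_4 = 59·cos22.7° = 54.4; c'Δl = 10.47; W sinα = 22.8
Slice 5: Δl = 1.5/cos32.7° = 1.783 m; N'_5 = 15·cos32.7° = 12.6; c'Δl = 8.20; W sinα = 8.1
Σc'Δl = 49.9 kN/m; ΣN' = 268.6 kN/m; ΣW sinα = 43.1 kN/m
Resisting = 49.9 + 268.6·tan24.5° = 49.9 + 122.4 = 172.3 kN/m
FS = 172.3 / 43.1 = 3.999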